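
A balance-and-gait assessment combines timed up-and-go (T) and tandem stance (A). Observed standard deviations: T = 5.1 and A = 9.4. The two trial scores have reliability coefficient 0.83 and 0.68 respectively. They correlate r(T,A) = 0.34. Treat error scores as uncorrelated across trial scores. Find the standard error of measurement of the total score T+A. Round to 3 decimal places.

5.718

Var(total) = 114.37 + 32.5992 = 146.969.
True-score variance = 81.6731 + 32.5992 = 114.272, so reliability = 0.7775.
Error variance = 146.969 − 114.272 = 32.6969; SEM = √32.6969 = 5.718.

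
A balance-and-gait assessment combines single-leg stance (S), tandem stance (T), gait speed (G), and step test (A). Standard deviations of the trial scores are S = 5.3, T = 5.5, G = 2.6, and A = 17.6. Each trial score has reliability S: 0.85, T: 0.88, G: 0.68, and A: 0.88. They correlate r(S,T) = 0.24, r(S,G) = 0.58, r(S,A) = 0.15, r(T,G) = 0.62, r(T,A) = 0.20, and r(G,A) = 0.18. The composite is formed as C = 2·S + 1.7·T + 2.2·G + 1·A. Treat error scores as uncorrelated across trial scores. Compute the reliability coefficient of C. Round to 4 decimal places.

Var(C) = 2²·5.3² + 1.7²·5.5² + 2.2²·2.6² + 17.6² + 2·[3.4·5.3·5.5·0.24 + 4.4·5.3·2.6·0.58 + 2·5.3·17.6·0.15 + 3.74·5.5·2.6·0.62 + 1.7·5.5·17.6·0.20 + 2.2·2.6·17.6·0.18] = 542.261 + 342.258 = 884.518.
With uncorrelated errors the cross-covariances are all true-score covariance, so they carry over unchanged; only the diagonal terms shrink to ρᵢσᵢ².
True-score variance = [2²·5.3²·0.85 + 1.7²·5.5²·0.88 + 2.2²·2.6²·0.68 + 17.6²·0.88] + 342.258 = 467.275 + 342.258 = 809.533.
Reliability = 809.533 / 884.518 = 0.9152.

0.9152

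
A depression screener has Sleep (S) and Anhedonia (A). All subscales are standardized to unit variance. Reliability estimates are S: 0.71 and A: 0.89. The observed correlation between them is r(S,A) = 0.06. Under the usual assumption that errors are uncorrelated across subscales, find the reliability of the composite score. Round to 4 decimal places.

0.8113

Var(S+A) = 2 + 2·[0.06] = 2 + 0.12 = 2.12.
Because errors are independent across components, Cov(Tᵢ,Tⱼ) = Cov(Xᵢ,Xⱼ); the off-diagonal part of the true-score variance is the same as above.
True-score variance = [0.71 + 0.89] + 0.12 = 1.6 + 0.12 = 1.72.
Reliability = 1.72 / 2.12 = 0.8113.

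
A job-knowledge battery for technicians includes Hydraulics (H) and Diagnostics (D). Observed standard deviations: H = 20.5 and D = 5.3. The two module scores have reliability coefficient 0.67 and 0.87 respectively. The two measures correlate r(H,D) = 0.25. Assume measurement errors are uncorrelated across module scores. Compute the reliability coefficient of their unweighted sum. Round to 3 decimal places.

Var(H+D) = 20.5² + 5.3² + 2·[20.5·5.3·0.25] = 448.34 + 54.325 = 502.665.
Because errors are independent across components, Cov(Tᵢ,Tⱼ) = Cov(Xᵢ,Xⱼ); the off-diagonal part of the true-score variance is the same as above.
True-score variance = [20.5²·0.67 + 5.3²·0.87] + 54.325 = 306.006 + 54.325 = 360.331.
Reliability = 360.331 / 502.665 = 0.717.

0.717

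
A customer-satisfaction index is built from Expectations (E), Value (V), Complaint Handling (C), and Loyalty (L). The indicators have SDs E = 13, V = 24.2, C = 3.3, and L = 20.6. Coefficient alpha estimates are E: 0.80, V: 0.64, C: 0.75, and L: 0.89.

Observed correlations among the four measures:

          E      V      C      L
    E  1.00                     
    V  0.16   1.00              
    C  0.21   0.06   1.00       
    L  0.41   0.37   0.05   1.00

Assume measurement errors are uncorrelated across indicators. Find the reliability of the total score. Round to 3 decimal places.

Var(E+V+C+L) = 13² + 24.2² + 3.3² + 20.6² + 2·[13·24.2·0.16 + 13·3.3·0.21 + 13·20.6·0.41 + 24.2·3.3·0.06 + 24.2·20.6·0.37 + 3.3·20.6·0.05] = 1189.89 + 723.572 = 1913.46.
Because errors are independent across components, Cov(Tᵢ,Tⱼ) = Cov(Xᵢ,Xⱼ); the off-diagonal part of the true-score variance is the same as above.
True-score variance = [13²·0.80 + 24.2²·0.64 + 3.3²·0.75 + 20.6²·0.89] + 723.572 = 895.858 + 723.572 = 1619.43.
Reliability = 1619.43 / 1913.46 = 0.846.

0.846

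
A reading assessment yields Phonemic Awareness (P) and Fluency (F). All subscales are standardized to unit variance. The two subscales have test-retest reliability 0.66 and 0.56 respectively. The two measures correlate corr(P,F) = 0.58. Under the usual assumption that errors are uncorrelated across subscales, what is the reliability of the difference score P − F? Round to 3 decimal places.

Var(P−F) = 1 + 1 − 2·0.58 = 2 − 1.16 = 0.84.
With uncorrelated errors the cross-covariances are all true-score covariance, so they carry over unchanged; only the diagonal terms shrink to ρᵢσᵢ².
True-score variance = [0.66 + 0.56] − 1.16 = 1.22 − 1.16 = 0.06.
Reliability = 0.06 / 0.84 = 0.071.

0.071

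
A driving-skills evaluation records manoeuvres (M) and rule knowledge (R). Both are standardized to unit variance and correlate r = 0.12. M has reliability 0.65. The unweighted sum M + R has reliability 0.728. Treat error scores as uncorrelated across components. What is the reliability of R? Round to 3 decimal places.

0.741

Var(M+R) = 2 + 2·0.12 = 2.240.
True-score variance = ρ_M + ρ_R + 2·0.12, so 0.728 = (0.65 + ρ_R + 0.24) / 2.240.
ρ_R = 0.728·2.240 − 0.65 − 0.24 = 0.741.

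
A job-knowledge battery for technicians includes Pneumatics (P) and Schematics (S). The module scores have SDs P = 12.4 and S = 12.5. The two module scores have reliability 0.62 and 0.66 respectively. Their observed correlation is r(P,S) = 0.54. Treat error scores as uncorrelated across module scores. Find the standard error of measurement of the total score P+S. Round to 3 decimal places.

Var(total) = 310.01 + 167.4 = 477.41.
True-score variance = 198.456 + 167.4 = 365.856, so reliability = 0.7663.
Error variance = 477.41 − 365.856 = 111.554; SEM = √111.554 = 10.562.

10.562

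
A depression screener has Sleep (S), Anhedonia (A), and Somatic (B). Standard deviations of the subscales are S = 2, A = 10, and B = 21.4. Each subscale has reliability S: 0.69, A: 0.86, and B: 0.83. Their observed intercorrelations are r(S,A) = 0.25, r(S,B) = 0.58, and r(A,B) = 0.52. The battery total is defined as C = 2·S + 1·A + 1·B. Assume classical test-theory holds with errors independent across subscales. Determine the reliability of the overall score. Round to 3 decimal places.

Var(C) = 2²·2² + 10² + 21.4² + 2·[2·2·10·0.25 + 2·2·21.4·0.58 + 10·21.4·0.52] = 573.96 + 341.856 = 915.816.
Under uncorrelated errors the observed covariances equal the true-score covariances, so only the own-variance terms attenuate.
True-score variance = [2²·2²·0.69 + 10²·0.86 + 21.4²·0.83] + 341.856 = 477.147 + 341.856 = 819.003.
Reliability = 819.003 / 915.816 = 0.894.

0.894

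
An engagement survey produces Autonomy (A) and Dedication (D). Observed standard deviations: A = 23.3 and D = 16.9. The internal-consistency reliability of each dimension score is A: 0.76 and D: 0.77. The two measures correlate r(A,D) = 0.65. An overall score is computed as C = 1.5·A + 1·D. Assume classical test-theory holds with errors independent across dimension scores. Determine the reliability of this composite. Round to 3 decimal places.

0.842

Var(C) = 1.5²·23.3² + 16.9² + 2·[1.5·23.3·16.9·0.65] = 1507.11 + 767.851 = 2274.96.
Under uncorrelated errors the observed covariances equal the true-score covariances, so only the own-variance terms attenuate.
True-score variance = [1.5²·23.3²·0.76 + 16.9²·0.77] + 767.851 = 1148.26 + 767.851 = 1916.11.
Reliability = 1916.11 / 2274.96 = 0.842.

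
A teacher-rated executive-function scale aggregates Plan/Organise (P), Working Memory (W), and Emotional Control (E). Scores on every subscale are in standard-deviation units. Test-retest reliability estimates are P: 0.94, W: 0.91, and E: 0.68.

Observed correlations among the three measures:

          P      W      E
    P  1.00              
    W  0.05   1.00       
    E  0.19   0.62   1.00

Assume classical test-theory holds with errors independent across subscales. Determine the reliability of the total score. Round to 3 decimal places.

Var(P+W+E) = 3 + 2·[0.05 + 0.19 + 0.62] = 3 + 1.72 = 4.72.
With uncorrelated errors the cross-covariances are all true-score covariance, so they carry over unchanged; only the diagonal terms shrink to ρᵢσᵢ².
True-score variance = [0.94 + 0.91 + 0.68] + 1.72 = 2.53 + 1.72 = 4.25.
Reliability = 4.25 / 4.72 = 0.900.

0.900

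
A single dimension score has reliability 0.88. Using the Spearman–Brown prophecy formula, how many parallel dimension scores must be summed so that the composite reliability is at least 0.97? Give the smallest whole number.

k ≥ ρ*(1−ρ₁)/(ρ₁(1−ρ*)) = 0.97·0.12 / (0.88·0.03) = 4.409.
Smallest integer k = 5.

5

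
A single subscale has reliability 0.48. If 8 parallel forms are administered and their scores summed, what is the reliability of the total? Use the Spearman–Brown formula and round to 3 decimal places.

0.881

ρ_k = kρ / (1 + (k−1)ρ) = 8·0.48 / (1 + 7·0.48) = 3.840 / 4.360 = 0.881.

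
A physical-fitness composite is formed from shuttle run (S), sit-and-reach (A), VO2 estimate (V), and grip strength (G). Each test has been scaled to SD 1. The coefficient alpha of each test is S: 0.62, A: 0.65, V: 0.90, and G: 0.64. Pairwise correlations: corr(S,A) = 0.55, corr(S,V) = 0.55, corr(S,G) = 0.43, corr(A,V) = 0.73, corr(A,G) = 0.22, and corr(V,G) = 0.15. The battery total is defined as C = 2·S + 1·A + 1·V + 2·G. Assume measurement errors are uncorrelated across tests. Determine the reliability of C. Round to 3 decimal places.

0.836

Var(C) = 2² + 1 + 1 + 2² + 2·[2·0.55 + 2·0.55 + 4·0.43 + 0.73 + 2·0.22 + 2·0.15] = 10 + 10.78 = 20.78.
Because errors are independent across components, Cov(Tᵢ,Tⱼ) = Cov(Xᵢ,Xⱼ); the off-diagonal part of the true-score variance is the same as above.
True-score variance = [2²·0.62 + 0.65 + 0.90 + 2²·0.64] + 10.78 = 6.59 + 10.78 = 17.37.
Reliability = 17.37 / 20.78 = 0.836.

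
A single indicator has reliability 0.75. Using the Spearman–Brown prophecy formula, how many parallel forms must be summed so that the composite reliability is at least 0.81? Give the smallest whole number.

2

k ≥ ρ*(1−ρ₁)/(ρ₁(1−ρ*)) = 0.81·0.25 / (0.75·0.19) = 1.421.
Smallest integer k = 2.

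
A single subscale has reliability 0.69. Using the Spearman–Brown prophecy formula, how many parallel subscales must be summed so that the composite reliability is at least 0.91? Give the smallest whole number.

k ≥ ρ*(1−ρ₁)/(ρ₁(1−ρ*)) = 0.91·0.31 / (0.69·0.09) = 4.543.
Smallest integer k = 5.

5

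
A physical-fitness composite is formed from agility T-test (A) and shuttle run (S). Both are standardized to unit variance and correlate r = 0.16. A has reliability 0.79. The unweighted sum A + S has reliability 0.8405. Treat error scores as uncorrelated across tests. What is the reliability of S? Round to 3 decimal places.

0.840

Var(A+S) = 2 + 2·0.16 = 2.320.
True-score variance = ρ_A + ρ_S + 2·0.16, so 0.8405 = (0.79 + ρ_S + 0.32) / 2.320.
ρ_S = 0.8405·2.320 − 0.79 − 0.32 = 0.840.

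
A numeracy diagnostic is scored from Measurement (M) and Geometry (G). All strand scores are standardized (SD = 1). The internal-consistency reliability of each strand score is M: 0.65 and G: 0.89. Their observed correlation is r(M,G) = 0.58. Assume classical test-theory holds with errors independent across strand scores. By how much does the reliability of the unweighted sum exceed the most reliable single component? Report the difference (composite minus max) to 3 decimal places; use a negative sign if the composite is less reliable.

Var(sum) = 2 + 1.16 = 3.16; true-score variance = 1.54 + 1.16 = 2.7; composite reliability = 0.8544.
Max component reliability = 0.8900.
Difference = 0.8544 − 0.8900 = -0.036.

-0.036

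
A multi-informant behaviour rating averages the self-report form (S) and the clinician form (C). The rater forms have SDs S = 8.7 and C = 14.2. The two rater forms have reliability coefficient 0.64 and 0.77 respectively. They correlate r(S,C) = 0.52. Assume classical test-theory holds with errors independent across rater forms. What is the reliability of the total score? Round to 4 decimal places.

0.8186

Var(S+C) = 8.7² + 14.2² + 2·[8.7·14.2·0.52] = 277.33 + 128.482 = 405.812.
Under uncorrelated errors the observed covariances equal the true-score covariances, so only the own-variance terms attenuate.
True-score variance = [8.7²·0.64 + 14.2²·0.77] + 128.482 = 203.704 + 128.482 = 332.186.
Reliability = 332.186 / 405.812 = 0.8186.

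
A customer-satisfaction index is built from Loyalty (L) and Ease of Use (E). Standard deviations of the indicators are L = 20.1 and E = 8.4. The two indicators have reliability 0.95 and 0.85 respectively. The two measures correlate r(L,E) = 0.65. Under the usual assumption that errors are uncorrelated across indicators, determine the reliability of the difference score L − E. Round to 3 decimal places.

Var(L−E) = 20.1² + 8.4² − 2·20.1·8.4·0.65 = 474.57 − 219.492 = 255.078.
Because errors are independent across components, Cov(Tᵢ,Tⱼ) = Cov(Xᵢ,Xⱼ); the off-diagonal part of the true-score variance is the same as above.
True-score variance = [20.1²·0.95 + 8.4²·0.85] − 219.492 = 443.786 − 219.492 = 224.293.
Reliability = 224.293 / 255.078 = 0.879.

0.879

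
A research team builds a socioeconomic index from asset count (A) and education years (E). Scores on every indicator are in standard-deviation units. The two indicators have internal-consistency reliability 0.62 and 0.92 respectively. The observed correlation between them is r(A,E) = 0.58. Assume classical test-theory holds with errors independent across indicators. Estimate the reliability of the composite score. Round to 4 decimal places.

0.8544

Var(A+E) = 2 + 2·[0.58] = 2 + 1.16 = 3.16.
With uncorrelated errors the cross-covariances are all true-score covariance, so they carry over unchanged; only the diagonal terms shrink to ρᵢσᵢ².
True-score variance = [0.62 + 0.92] + 1.16 = 1.54 + 1.16 = 2.7.
Reliability = 2.7 / 3.16 = 0.8544.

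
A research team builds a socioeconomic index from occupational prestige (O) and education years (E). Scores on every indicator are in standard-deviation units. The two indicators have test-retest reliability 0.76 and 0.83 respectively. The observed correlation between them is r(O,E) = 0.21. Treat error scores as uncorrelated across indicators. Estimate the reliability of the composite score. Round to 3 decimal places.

0.831

Var(O+E) = 2 + 2·[0.21] = 2 + 0.42 = 2.42.
Under uncorrelated errors the observed covariances equal the true-score covariances, so only the own-variance terms attenuate.
True-score variance = [0.76 + 0.83] + 0.42 = 1.59 + 0.42 = 2.01.
Reliability = 2.01 / 2.42 = 0.831.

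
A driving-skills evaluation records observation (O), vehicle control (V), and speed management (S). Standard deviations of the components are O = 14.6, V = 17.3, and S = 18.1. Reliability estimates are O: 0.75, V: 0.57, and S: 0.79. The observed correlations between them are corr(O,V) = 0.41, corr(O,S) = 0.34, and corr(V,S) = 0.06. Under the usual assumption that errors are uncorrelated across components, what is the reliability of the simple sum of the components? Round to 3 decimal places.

0.802

Var(O+V+S) = 14.6² + 17.3² + 18.1² + 2·[14.6·17.3·0.41 + 14.6·18.1·0.34 + 17.3·18.1·0.06] = 840.06 + 424.388 = 1264.45.
Under uncorrelated errors the observed covariances equal the true-score covariances, so only the own-variance terms attenuate.
True-score variance = [14.6²·0.75 + 17.3²·0.57 + 18.1²·0.79] + 424.388 = 589.277 + 424.388 = 1013.67.
Reliability = 1013.67 / 1264.45 = 0.802.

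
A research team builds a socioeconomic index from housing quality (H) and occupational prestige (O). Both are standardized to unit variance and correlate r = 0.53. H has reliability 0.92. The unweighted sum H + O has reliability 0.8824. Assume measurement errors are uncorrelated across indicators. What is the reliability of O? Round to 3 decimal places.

0.720

Var(H+O) = 2 + 2·0.53 = 3.060.
True-score variance = ρ_H + ρ_O + 2·0.53, so 0.8824 = (0.92 + ρ_O + 1.06) / 3.060.
ρ_O = 0.8824·3.060 − 0.92 − 1.06 = 0.720.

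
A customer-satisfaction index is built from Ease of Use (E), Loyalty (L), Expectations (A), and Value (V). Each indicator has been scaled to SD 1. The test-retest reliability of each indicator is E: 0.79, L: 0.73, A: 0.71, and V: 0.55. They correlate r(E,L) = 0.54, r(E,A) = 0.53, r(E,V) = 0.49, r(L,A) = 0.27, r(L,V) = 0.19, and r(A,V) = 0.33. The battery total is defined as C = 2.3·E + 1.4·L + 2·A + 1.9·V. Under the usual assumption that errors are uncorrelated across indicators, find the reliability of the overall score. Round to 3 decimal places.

0.864

Var(C) = 2.3² + 1.4² + 2² + 1.9² + 2·[3.22·0.54 + 4.6·0.53 + 4.37·0.49 + 2.8·0.27 + 2.66·0.19 + 3.8·0.33] = 14.86 + 17.667 = 32.527.
Because errors are independent across components, Cov(Tᵢ,Tⱼ) = Cov(Xᵢ,Xⱼ); the off-diagonal part of the true-score variance is the same as above.
True-score variance = [2.3²·0.79 + 1.4²·0.73 + 2²·0.71 + 1.9²·0.55] + 17.667 = 10.4354 + 17.667 = 28.1024.
Reliability = 28.1024 / 32.527 = 0.864.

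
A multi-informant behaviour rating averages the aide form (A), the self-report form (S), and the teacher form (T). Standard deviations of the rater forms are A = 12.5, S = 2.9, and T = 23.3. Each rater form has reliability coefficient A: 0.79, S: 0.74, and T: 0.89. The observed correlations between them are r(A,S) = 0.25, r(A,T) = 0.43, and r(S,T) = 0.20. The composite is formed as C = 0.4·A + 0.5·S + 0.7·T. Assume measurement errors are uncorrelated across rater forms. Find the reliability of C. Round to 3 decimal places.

Var(C) = 0.4²·12.5² + 0.5²·2.9² + 0.7²·23.3² + 2·[0.2·12.5·2.9·0.25 + 0.28·12.5·23.3·0.43 + 0.35·2.9·23.3·0.20] = 293.119 + 83.2178 = 376.336.
Because errors are independent across components, Cov(Tᵢ,Tⱼ) = Cov(Xᵢ,Xⱼ); the off-diagonal part of the true-score variance is the same as above.
True-score variance = [0.4²·12.5²·0.79 + 0.5²·2.9²·0.74 + 0.7²·23.3²·0.89] + 83.2178 = 258.06 + 83.2178 = 341.278.
Reliability = 341.278 / 376.336 = 0.907.

0.907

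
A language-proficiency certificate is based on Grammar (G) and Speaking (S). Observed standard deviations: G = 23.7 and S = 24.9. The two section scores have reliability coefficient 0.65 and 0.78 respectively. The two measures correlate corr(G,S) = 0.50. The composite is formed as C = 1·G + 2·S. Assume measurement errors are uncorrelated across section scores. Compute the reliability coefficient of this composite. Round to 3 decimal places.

0.824

Var(C) = 23.7² + 2²·24.9² + 2·[2·23.7·24.9·0.50] = 3041.73 + 1180.26 = 4221.99.
Because errors are independent across components, Cov(Tᵢ,Tⱼ) = Cov(Xᵢ,Xⱼ); the off-diagonal part of the true-score variance is the same as above.
True-score variance = [23.7²·0.65 + 2²·24.9²·0.78] + 1180.26 = 2299.53 + 1180.26 = 3479.79.
Reliability = 3479.79 / 4221.99 = 0.824.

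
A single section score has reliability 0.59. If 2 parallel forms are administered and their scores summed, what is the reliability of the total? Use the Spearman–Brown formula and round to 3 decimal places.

ρ_k = kρ / (1 + (k−1)ρ) = 2·0.59 / (1 + 1·0.59) = 1.180 / 1.590 = 0.742.

0.742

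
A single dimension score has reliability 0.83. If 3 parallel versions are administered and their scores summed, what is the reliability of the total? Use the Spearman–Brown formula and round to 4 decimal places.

0.9361

ρ_k = kρ / (1 + (k−1)ρ) = 3·0.83 / (1 + 2·0.83) = 2.490 / 2.660 = 0.9361.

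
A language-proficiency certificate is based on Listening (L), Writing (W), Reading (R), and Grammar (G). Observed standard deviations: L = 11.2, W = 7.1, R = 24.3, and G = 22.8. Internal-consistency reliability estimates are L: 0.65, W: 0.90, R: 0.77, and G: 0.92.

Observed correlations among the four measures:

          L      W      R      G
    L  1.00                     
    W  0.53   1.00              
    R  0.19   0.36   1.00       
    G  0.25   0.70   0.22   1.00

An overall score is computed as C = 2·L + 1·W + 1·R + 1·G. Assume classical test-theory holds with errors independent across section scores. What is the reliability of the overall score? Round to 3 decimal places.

0.876

Var(C) = 2²·11.2² + 7.1² + 24.3² + 22.8² + 2·[2·11.2·7.1·0.53 + 2·11.2·24.3·0.19 + 2·11.2·22.8·0.25 + 7.1·24.3·0.36 + 7.1·22.8·0.70 + 24.3·22.8·0.22] = 1662.5 + 1225.42 = 2887.92.
Because errors are independent across components, Cov(Tᵢ,Tⱼ) = Cov(Xᵢ,Xⱼ); the off-diagonal part of the true-score variance is the same as above.
True-score variance = [2²·11.2²·0.65 + 7.1²·0.90 + 24.3²·0.77 + 22.8²·0.92] + 1225.42 = 1304.44 + 1225.42 = 2529.86.
Reliability = 2529.86 / 2887.92 = 0.876.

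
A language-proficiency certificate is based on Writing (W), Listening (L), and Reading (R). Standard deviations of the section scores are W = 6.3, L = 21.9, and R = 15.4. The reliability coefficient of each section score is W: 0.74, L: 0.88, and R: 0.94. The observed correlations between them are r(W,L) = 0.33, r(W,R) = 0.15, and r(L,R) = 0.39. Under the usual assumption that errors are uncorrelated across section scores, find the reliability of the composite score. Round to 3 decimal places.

Var(W+L+R) = 6.3² + 21.9² + 15.4² + 2·[6.3·21.9·0.33 + 6.3·15.4·0.15 + 21.9·15.4·0.39] = 756.46 + 383.229 = 1139.69.
Because errors are independent across components, Cov(Tᵢ,Tⱼ) = Cov(Xᵢ,Xⱼ); the off-diagonal part of the true-score variance is the same as above.
True-score variance = [6.3²·0.74 + 21.9²·0.88 + 15.4²·0.94] + 383.229 = 674.358 + 383.229 = 1057.59.
Reliability = 1057.59 / 1139.69 = 0.928.

0.928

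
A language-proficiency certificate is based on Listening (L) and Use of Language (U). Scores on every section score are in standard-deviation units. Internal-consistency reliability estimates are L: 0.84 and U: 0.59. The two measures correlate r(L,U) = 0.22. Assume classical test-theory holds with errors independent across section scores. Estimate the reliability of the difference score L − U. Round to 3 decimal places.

Var(L−U) = 1 + 1 − 2·0.22 = 2 − 0.44 = 1.56.
Because errors are independent across components, Cov(Tᵢ,Tⱼ) = Cov(Xᵢ,Xⱼ); the off-diagonal part of the true-score variance is the same as above.
True-score variance = [0.84 + 0.59] − 0.44 = 1.43 − 0.44 = 0.99.
Reliability = 0.99 / 1.56 = 0.635.

0.635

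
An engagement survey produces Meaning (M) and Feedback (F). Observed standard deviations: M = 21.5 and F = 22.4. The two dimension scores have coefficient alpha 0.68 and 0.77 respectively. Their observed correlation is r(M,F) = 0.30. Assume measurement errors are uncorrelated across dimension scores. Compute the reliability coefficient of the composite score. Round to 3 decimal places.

Var(M+F) = 21.5² + 22.4² + 2·[21.5·22.4·0.30] = 964.01 + 288.96 = 1252.97.
Under uncorrelated errors the observed covariances equal the true-score covariances, so only the own-variance terms attenuate.
True-score variance = [21.5²·0.68 + 22.4²·0.77] + 288.96 = 700.685 + 288.96 = 989.645.
Reliability = 989.645 / 1252.97 = 0.790.

0.790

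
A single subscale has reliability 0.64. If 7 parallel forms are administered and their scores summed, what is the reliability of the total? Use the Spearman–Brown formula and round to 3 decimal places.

ρ_k = kρ / (1 + (k−1)ρ) = 7·0.64 / (1 + 6·0.64) = 4.480 / 4.840 = 0.926.

0.926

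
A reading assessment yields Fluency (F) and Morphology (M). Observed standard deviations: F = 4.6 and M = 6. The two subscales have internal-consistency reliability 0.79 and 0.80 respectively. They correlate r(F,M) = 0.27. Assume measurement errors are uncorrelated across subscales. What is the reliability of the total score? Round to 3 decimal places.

Var(F+M) = 4.6² + 6² + 2·[4.6·6·0.27] = 57.16 + 14.904 = 72.064.
Under uncorrelated errors the observed covariances equal the true-score covariances, so only the own-variance terms attenuate.
True-score variance = [4.6²·0.79 + 6²·0.80] + 14.904 = 45.5164 + 14.904 = 60.4204.
Reliability = 60.4204 / 72.064 = 0.838.

0.838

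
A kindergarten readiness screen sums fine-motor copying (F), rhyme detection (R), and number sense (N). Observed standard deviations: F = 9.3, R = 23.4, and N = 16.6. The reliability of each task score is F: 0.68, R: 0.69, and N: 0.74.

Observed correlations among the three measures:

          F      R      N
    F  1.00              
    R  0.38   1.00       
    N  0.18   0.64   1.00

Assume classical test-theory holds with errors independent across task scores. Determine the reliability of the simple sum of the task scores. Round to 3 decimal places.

0.835

Var(F+R+N) = 9.3² + 23.4² + 16.6² + 2·[9.3·23.4·0.38 + 9.3·16.6·0.18 + 23.4·16.6·0.64] = 909.61 + 718.171 = 1627.78.
Under uncorrelated errors the observed covariances equal the true-score covariances, so only the own-variance terms attenuate.
True-score variance = [9.3²·0.68 + 23.4²·0.69 + 16.6²·0.74] + 718.171 = 640.544 + 718.171 = 1358.72.
Reliability = 1358.72 / 1627.78 = 0.835.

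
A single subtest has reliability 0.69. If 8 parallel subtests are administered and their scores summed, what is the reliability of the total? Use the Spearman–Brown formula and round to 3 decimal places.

ρ_k = kρ / (1 + (k−1)ρ) = 8·0.69 / (1 + 7·0.69) = 5.520 / 5.830 = 0.947.

0.947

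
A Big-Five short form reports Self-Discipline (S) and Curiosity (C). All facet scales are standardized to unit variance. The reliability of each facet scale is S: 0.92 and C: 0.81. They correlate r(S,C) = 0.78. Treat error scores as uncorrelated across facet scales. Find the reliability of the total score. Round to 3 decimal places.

Var(S+C) = 2 + 2·[0.78] = 2 + 1.56 = 3.56.
Because errors are independent across components, Cov(Tᵢ,Tⱼ) = Cov(Xᵢ,Xⱼ); the off-diagonal part of the true-score variance is the same as above.
True-score variance = [0.92 + 0.81] + 1.56 = 1.73 + 1.56 = 3.29.
Reliability = 3.29 / 3.56 = 0.924.

0.924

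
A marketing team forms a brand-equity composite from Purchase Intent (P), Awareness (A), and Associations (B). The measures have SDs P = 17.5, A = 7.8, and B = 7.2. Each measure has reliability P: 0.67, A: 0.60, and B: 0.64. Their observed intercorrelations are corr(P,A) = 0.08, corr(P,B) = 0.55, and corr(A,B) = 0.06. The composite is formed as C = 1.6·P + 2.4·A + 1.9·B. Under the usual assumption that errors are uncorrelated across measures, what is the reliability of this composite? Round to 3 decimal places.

Var(C) = 1.6²·17.5² + 2.4²·7.8² + 1.9²·7.2² + 2·[3.84·17.5·7.8·0.08 + 3.04·17.5·7.2·0.55 + 4.56·7.8·7.2·0.06] = 1321.58 + 535.94 = 1857.52.
Under uncorrelated errors the observed covariances equal the true-score covariances, so only the own-variance terms attenuate.
True-score variance = [1.6²·17.5²·0.67 + 2.4²·7.8²·0.60 + 1.9²·7.2²·0.64] + 535.94 = 855.314 + 535.94 = 1391.25.
Reliability = 1391.25 / 1857.52 = 0.749.

0.749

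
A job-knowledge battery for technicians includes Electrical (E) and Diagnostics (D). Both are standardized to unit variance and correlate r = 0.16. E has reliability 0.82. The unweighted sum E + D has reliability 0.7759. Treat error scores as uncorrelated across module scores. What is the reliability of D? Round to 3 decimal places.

Var(E+D) = 2 + 2·0.16 = 2.320.
True-score variance = ρ_E + ρ_D + 2·0.16, so 0.7759 = (0.82 + ρ_D + 0.32) / 2.320.
ρ_D = 0.7759·2.320 − 0.82 − 0.32 = 0.660.

0.660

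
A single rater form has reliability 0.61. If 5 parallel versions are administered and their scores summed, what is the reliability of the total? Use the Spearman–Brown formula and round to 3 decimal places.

ρ_k = kρ / (1 + (k−1)ρ) = 5·0.61 / (1 + 4·0.61) = 3.050 / 3.440 = 0.887.

0.887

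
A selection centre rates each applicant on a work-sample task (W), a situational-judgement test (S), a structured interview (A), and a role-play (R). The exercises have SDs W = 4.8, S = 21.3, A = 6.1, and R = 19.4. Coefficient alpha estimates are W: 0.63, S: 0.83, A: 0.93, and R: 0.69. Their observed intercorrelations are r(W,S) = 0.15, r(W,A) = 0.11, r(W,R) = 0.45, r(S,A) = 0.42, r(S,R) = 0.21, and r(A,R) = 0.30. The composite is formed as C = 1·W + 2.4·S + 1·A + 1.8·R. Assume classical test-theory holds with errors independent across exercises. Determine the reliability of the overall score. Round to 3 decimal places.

0.842

Var(C) = 4.8² + 2.4²·21.3² + 6.1² + 1.8²·19.4² + 2·[2.4·4.8·21.3·0.15 + 4.8·6.1·0.11 + 1.8·4.8·19.4·0.45 + 2.4·21.3·6.1·0.42 + 4.32·21.3·19.4·0.21 + 1.8·6.1·19.4·0.30] = 3892.91 + 1370.4 = 5263.31.
Because errors are independent across components, Cov(Tᵢ,Tⱼ) = Cov(Xᵢ,Xⱼ); the off-diagonal part of the true-score variance is the same as above.
True-score variance = [4.8²·0.63 + 2.4²·21.3²·0.83 + 6.1²·0.93 + 1.8²·19.4²·0.69] + 1370.4 = 3059.51 + 1370.4 = 4429.91.
Reliability = 4429.91 / 5263.31 = 0.842.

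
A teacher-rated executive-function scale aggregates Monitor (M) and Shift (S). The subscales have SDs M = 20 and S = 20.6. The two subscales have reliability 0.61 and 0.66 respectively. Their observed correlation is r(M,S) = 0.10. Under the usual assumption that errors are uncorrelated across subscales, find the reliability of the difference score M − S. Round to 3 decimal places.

Var(M−S) = 20² + 20.6² − 2·20·20.6·0.10 = 824.36 − 82.4 = 741.96.
Because errors are independent across components, Cov(Tᵢ,Tⱼ) = Cov(Xᵢ,Xⱼ); the off-diagonal part of the true-score variance is the same as above.
True-score variance = [20²·0.61 + 20.6²·0.66] − 82.4 = 524.078 − 82.4 = 441.678.
Reliability = 441.678 / 741.96 = 0.595.

0.595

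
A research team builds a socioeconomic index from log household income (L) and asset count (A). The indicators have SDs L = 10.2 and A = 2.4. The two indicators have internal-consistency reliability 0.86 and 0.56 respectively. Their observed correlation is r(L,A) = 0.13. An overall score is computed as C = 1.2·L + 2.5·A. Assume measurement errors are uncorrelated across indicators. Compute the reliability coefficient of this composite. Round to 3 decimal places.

Var(C) = 1.2²·10.2² + 2.5²·2.4² + 2·[3·10.2·2.4·0.13] = 185.818 + 19.0944 = 204.912.
Because errors are independent across components, Cov(Tᵢ,Tⱼ) = Cov(Xᵢ,Xⱼ); the off-diagonal part of the true-score variance is the same as above.
True-score variance = [1.2²·10.2²·0.86 + 2.5²·2.4²·0.56] + 19.0944 = 149.003 + 19.0944 = 168.098.
Reliability = 168.098 / 204.912 = 0.820.

0.820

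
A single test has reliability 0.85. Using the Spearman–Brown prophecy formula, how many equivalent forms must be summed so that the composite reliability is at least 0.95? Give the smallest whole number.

k ≥ ρ*(1−ρ₁)/(ρ₁(1−ρ*)) = 0.95·0.15 / (0.85·0.05) = 3.353.
Smallest integer k = 4.

4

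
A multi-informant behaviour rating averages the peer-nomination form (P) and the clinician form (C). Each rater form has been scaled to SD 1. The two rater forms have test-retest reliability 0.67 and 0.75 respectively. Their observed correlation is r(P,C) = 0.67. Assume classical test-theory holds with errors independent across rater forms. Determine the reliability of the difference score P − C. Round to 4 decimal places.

Var(P−C) = 1 + 1 − 2·0.67 = 2 − 1.34 = 0.66.
Under uncorrelated errors the observed covariances equal the true-score covariances, so only the own-variance terms attenuate.
True-score variance = [0.67 + 0.75] − 1.34 = 1.42 − 1.34 = 0.08.
Reliability = 0.08 / 0.66 = 0.1212.

0.1212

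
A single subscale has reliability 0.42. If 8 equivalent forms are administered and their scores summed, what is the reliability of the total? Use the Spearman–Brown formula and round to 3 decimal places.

ρ_k = kρ / (1 + (k−1)ρ) = 8·0.42 / (1 + 7·0.42) = 3.360 / 3.940 = 0.853.

0.853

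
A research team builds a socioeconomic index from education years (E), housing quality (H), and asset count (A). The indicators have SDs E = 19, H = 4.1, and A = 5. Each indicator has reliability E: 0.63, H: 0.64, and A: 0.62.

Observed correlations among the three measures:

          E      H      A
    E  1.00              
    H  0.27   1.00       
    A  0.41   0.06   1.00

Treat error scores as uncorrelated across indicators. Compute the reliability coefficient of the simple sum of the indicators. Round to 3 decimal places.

Var(E+H+A) = 19² + 4.1² + 5² + 2·[19·4.1·0.27 + 19·5·0.41 + 4.1·5·0.06] = 402.81 + 122.426 = 525.236.
Because errors are independent across components, Cov(Tᵢ,Tⱼ) = Cov(Xᵢ,Xⱼ); the off-diagonal part of the true-score variance is the same as above.
True-score variance = [19²·0.63 + 4.1²·0.64 + 5²·0.62] + 122.426 = 253.688 + 122.426 = 376.114.
Reliability = 376.114 / 525.236 = 0.716.

0.716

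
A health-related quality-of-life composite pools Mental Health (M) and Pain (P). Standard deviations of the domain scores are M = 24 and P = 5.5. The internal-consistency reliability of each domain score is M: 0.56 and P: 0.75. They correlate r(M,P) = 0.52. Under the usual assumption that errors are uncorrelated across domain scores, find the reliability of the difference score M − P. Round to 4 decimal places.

Var(M−P) = 24² + 5.5² − 2·24·5.5·0.52 = 606.25 − 137.28 = 468.97.
With uncorrelated errors the cross-covariances are all true-score covariance, so they carry over unchanged; only the diagonal terms shrink to ρᵢσᵢ².
True-score variance = [24²·0.56 + 5.5²·0.75] − 137.28 = 345.248 − 137.28 = 207.968.
Reliability = 207.968 / 468.97 = 0.4435.

0.4435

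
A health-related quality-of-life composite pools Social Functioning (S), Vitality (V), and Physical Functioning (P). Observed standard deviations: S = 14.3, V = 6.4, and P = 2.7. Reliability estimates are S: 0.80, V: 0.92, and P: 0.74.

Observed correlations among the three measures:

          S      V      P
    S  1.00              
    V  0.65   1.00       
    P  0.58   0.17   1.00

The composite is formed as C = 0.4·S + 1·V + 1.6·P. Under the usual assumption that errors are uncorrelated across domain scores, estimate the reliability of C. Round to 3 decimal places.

Var(C) = 0.4²·14.3² + 6.4² + 1.6²·2.7² + 2·[0.4·14.3·6.4·0.65 + 0.64·14.3·2.7·0.58 + 1.6·6.4·2.7·0.17] = 92.3408 + 85.6548 = 177.996.
Because errors are independent across components, Cov(Tᵢ,Tⱼ) = Cov(Xᵢ,Xⱼ); the off-diagonal part of the true-score variance is the same as above.
True-score variance = [0.4²·14.3²·0.80 + 6.4²·0.92 + 1.6²·2.7²·0.74] + 85.6548 = 77.6681 + 85.6548 = 163.323.
Reliability = 163.323 / 177.996 = 0.918.

0.918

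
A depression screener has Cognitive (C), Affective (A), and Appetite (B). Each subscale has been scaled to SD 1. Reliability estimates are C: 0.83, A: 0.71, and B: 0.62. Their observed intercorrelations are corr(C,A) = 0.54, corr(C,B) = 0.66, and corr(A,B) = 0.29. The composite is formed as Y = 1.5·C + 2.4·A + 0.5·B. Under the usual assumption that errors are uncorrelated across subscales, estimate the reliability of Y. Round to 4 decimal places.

Var(Y) = 1.5² + 2.4² + 0.5² + 2·[3.6·0.54 + 0.75·0.66 + 1.2·0.29] = 8.26 + 5.574 = 13.834.
Under uncorrelated errors the observed covariances equal the true-score covariances, so only the own-variance terms attenuate.
True-score variance = [1.5²·0.83 + 2.4²·0.71 + 0.5²·0.62] + 5.574 = 6.1121 + 5.574 = 11.6861.
Reliability = 11.6861 / 13.834 = 0.8447.

0.8447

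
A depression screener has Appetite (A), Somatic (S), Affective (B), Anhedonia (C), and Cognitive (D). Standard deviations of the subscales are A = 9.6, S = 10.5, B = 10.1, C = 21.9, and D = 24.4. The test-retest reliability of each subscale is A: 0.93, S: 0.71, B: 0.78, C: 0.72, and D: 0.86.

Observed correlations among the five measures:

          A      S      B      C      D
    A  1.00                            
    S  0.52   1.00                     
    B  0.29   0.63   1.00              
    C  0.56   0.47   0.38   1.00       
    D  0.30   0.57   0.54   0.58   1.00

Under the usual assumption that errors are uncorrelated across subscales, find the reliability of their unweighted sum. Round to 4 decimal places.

0.9229

Var(A+S+B+C+D) = 9.6² + 10.5² + 10.1² + 21.9² + 24.4² + 2·[9.6·10.5·0.52 + 9.6·10.1·0.29 + 9.6·21.9·0.56 + 9.6·24.4·0.30 + 10.5·10.1·0.63 + 10.5·21.9·0.47 + 10.5·24.4·0.57 + 10.1·21.9·0.38 + 10.1·24.4·0.54 + 21.9·24.4·0.58] = 1379.39 + 2233.04 = 3612.43.
Because errors are independent across components, Cov(Tᵢ,Tⱼ) = Cov(Xᵢ,Xⱼ); the off-diagonal part of the true-score variance is the same as above.
True-score variance = [9.6²·0.93 + 10.5²·0.71 + 10.1²·0.78 + 21.9²·0.72 + 24.4²·0.86] + 2233.04 = 1100.88 + 2233.04 = 3333.93.
Reliability = 3333.93 / 3612.43 = 0.9229.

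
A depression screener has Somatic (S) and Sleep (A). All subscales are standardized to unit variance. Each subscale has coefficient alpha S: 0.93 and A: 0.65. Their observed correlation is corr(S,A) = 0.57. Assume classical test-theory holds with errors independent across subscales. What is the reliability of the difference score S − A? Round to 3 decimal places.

0.512

Var(S−A) = 1 + 1 − 2·0.57 = 2 − 1.14 = 0.86.
Because errors are independent across components, Cov(Tᵢ,Tⱼ) = Cov(Xᵢ,Xⱼ); the off-diagonal part of the true-score variance is the same as above.
True-score variance = [0.93 + 0.65] − 1.14 = 1.58 − 1.14 = 0.44.
Reliability = 0.44 / 0.86 = 0.512.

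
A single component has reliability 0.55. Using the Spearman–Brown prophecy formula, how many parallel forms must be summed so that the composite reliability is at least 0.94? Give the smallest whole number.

k ≥ ρ*(1−ρ₁)/(ρ₁(1−ρ*)) = 0.94·0.45 / (0.55·0.06) = 12.818.
Smallest integer k = 13.

13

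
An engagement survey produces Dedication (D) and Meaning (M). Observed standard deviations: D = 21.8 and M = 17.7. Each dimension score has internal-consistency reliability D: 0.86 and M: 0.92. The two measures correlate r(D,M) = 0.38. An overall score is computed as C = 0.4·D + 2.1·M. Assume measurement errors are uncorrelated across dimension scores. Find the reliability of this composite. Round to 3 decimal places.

0.929

Var(C) = 0.4²·21.8² + 2.1²·17.7² + 2·[0.84·21.8·17.7·0.38] = 1457.65 + 246.333 = 1703.98.
With uncorrelated errors the cross-covariances are all true-score covariance, so they carry over unchanged; only the diagonal terms shrink to ρᵢσᵢ².
True-score variance = [0.4²·21.8²·0.86 + 2.1²·17.7²·0.92] + 246.333 = 1336.47 + 246.333 = 1582.81.
Reliability = 1582.81 / 1703.98 = 0.929.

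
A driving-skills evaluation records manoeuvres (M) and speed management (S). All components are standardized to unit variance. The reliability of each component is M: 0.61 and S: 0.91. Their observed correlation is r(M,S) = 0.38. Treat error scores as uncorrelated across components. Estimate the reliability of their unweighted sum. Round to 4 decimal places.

Var(M+S) = 2 + 2·[0.38] = 2 + 0.76 = 2.76.
Under uncorrelated errors the observed covariances equal the true-score covariances, so only the own-variance terms attenuate.
True-score variance = [0.61 + 0.91] + 0.76 = 1.52 + 0.76 = 2.28.
Reliability = 2.28 / 2.76 = 0.8261.

0.8261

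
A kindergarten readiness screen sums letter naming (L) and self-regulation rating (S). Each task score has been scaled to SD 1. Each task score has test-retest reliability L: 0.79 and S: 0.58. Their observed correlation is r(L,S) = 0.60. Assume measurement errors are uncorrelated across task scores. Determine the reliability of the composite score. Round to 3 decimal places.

Var(L+S) = 2 + 2·[0.60] = 2 + 1.2 = 3.2.
Because errors are independent across components, Cov(Tᵢ,Tⱼ) = Cov(Xᵢ,Xⱼ); the off-diagonal part of the true-score variance is the same as above.
True-score variance = [0.79 + 0.58] + 1.2 = 1.37 + 1.2 = 2.57.
Reliability = 2.57 / 3.2 = 0.803.

0.803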